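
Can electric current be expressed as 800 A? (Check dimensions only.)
Yes

electric current has SI base units: A
A reduces to the same SI base units, so it is a valid unit for electric current.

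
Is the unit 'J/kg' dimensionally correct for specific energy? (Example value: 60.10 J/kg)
Yes

specific energy has SI base units: m^2 / s^2
J/kg reduces to the same SI base units, so it is a valid unit for specific energy.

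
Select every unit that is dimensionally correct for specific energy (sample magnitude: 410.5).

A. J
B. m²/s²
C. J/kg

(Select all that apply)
B, C

specific energy has SI base units: m^2 / s^2

Checking each option against m^2 / s^2:
  A. J: ✗ does not match
  B. m²/s²: ✓ matches
  C. J/kg: ✓ matches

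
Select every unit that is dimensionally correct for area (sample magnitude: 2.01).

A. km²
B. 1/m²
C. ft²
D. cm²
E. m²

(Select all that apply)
A, C, D, E

area has SI base units: m^2

Checking each option against m^2:
  A. km²: ✓ matches
  B. 1/m²: ✗ does not match
  C. ft²: ✓ matches
  D. cm²: ✓ matches
  E. m²: ✓ matches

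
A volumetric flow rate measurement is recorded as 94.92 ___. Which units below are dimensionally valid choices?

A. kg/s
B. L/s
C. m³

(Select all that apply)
B

volumetric flow rate has SI base units: m^3 / s

Checking each option against m^3 / s:
  A. kg/s: ✗ does not match
  B. L/s: ✓ matches
  C. m³: ✗ does not match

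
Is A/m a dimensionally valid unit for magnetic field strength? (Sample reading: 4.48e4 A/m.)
Yes

magnetic field strength has SI base units: A / m
A/m reduces to the same SI base units, so it is a valid unit for magnetic field strength.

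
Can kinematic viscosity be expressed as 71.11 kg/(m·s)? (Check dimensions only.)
No

kinematic viscosity has SI base units: m^2 / s
kg/(m·s) does NOT reduce to m^2 / s; a valid unit for kinematic viscosity would be e.g. m²/s.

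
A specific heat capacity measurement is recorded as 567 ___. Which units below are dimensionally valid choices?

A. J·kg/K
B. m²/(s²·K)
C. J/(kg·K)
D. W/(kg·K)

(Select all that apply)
B, C

specific heat capacity has SI base units: m^2 / (s^2 * K)

Checking each option against m^2 / (s^2 * K):
  A. J·kg/K: ✗ does not match
  B. m²/(s²·K): ✓ matches
  C. J/(kg·K): ✓ matches
  D. W/(kg·K): ✗ does not match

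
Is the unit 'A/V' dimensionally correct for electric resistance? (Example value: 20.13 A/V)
No

electric resistance has SI base units: kg * m^2 / (A^2 * s^3)
A/V does NOT reduce to kg * m^2 / (A^2 * s^3); a valid unit for electric resistance would be e.g. Ω.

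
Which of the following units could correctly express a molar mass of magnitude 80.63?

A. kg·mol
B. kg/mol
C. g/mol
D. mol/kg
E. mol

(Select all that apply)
B, C

molar mass has SI base units: kg / mol

Checking each option against kg / mol:
  A. kg·mol: ✗ does not match
  B. kg/mol: ✓ matches
  C. g/mol: ✓ matches
  D. mol/kg: ✗ does not match
  E. mol: ✗ does not match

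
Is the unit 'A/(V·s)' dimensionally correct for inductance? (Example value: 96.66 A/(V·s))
No

inductance has SI base units: kg * m^2 / (A^2 * s^2)
A/(V·s) does NOT reduce to kg * m^2 / (A^2 * s^2); a valid unit for inductance would be e.g. H.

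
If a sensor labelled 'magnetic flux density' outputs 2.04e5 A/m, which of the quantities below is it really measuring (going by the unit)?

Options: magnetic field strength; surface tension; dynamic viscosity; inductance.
magnetic field strength

magnetic flux density should have units dimensionally equivalent to kg / (A * s^2) (e.g. T).
The given unit 'A/m' reduces to A / m. Of the listed options, that is the dimensionality of magnetic field strength.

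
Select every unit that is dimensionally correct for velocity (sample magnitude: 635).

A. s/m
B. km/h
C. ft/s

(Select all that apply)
B, C

velocity has SI base units: m / s

Checking each option against m / s:
  A. s/m: ✗ does not match
  B. km/h: ✓ matches
  C. ft/s: ✓ matches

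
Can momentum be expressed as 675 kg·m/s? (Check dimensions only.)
Yes

momentum has SI base units: kg * m / s
kg·m/s reduces to the same SI base units, so it is a valid unit for momentum.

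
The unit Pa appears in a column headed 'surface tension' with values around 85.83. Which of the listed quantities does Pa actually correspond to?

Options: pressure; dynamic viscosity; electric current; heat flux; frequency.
pressure

surface tension should have units dimensionally equivalent to kg / s^2 (e.g. N/m).
The given unit 'Pa' reduces to kg / (m * s^2). Of the listed options, that is the dimensionality of pressure.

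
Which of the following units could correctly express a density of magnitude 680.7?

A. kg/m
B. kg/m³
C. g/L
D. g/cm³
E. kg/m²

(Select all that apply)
B, C, D

density has SI base units: kg / m^3

Checking each option against kg / m^3:
  A. kg/m: ✗ does not match
  B. kg/m³: ✓ matches
  C. g/L: ✓ matches
  D. g/cm³: ✓ matches
  E. kg/m²: ✗ does not match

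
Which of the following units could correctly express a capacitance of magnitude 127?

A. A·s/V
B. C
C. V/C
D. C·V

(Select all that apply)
A

capacitance has SI base units: A^2 * s^4 / (kg * m^2)

Checking each option against A^2 * s^4 / (kg * m^2):
  A. A·s/V: ✓ matches
  B. C: ✗ does not match
  C. V/C: ✗ does not match
  D. C·V: ✗ does not match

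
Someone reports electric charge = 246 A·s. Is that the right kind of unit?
Yes

electric charge has SI base units: A * s
A·s reduces to the same SI base units, so it is a valid unit for electric charge.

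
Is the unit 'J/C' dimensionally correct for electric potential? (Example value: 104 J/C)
Yes

electric potential has SI base units: kg * m^2 / (A * s^3)
J/C reduces to the same SI base units, so it is a valid unit for electric potential.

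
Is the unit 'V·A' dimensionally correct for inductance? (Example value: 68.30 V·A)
No

inductance has SI base units: kg * m^2 / (A^2 * s^2)
V·A does NOT reduce to kg * m^2 / (A^2 * s^2); a valid unit for inductance would be e.g. H.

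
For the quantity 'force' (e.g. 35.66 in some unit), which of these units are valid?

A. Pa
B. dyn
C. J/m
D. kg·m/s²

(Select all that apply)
B, C, D

force has SI base units: kg * m / s^2

Checking each option against kg * m / s^2:
  A. Pa: ✗ does not match
  B. dyn: ✓ matches
  C. J/m: ✓ matches
  D. kg·m/s²: ✓ matches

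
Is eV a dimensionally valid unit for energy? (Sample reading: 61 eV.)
Yes

energy has SI base units: kg * m^2 / s^2
eV reduces to the same SI base units, so it is a valid unit for energy.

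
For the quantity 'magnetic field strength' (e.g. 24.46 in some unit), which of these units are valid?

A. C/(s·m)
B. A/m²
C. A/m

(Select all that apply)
A, C

magnetic field strength has SI base units: A / m

Checking each option against A / m:
  A. C/(s·m): ✓ matches
  B. A/m²: ✗ does not match
  C. A/m: ✓ matches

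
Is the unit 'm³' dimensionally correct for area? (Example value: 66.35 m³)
No

area has SI base units: m^2
m³ does NOT reduce to m^2; a valid unit for area would be e.g. m².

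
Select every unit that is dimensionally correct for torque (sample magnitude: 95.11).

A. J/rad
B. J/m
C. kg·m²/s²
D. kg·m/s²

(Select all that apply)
A, C

torque has SI base units: kg * m^2 / s^2

Checking each option against kg * m^2 / s^2:
  A. J/rad: ✓ matches
  B. J/m: ✗ does not match
  C. kg·m²/s²: ✓ matches
  D. kg·m/s²: ✗ does not match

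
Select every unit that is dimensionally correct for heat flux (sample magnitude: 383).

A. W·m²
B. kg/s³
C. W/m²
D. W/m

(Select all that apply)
B, C

heat flux has SI base units: kg / s^3

Checking each option against kg / s^3:
  A. W·m²: ✗ does not match
  B. kg/s³: ✓ matches
  C. W/m²: ✓ matches
  D. W/m: ✗ does not match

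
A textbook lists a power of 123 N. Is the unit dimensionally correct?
No

power has SI base units: kg * m^2 / s^3
N does NOT reduce to kg * m^2 / s^3; a valid unit for power would be e.g. W.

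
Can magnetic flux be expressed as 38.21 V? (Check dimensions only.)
No

magnetic flux has SI base units: kg * m^2 / (A * s^2)
V does NOT reduce to kg * m^2 / (A * s^2); a valid unit for magnetic flux would be e.g. Wb.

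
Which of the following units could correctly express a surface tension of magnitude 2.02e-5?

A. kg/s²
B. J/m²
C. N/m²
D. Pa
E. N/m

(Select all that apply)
A, B, E

surface tension has SI base units: kg / s^2

Checking each option against kg / s^2:
  A. kg/s²: ✓ matches
  B. J/m²: ✓ matches
  C. N/m²: ✗ does not match
  D. Pa: ✗ does not match
  E. N/m: ✓ matches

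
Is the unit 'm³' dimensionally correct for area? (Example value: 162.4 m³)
No

area has SI base units: m^2
m³ does NOT reduce to m^2; a valid unit for area would be e.g. m².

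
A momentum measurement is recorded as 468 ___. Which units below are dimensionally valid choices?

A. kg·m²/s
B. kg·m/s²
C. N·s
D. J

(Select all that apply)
C

momentum has SI base units: kg * m / s

Checking each option against kg * m / s:
  A. kg·m²/s: ✗ does not match
  B. kg·m/s²: ✗ does not match
  C. N·s: ✓ matches
  D. J: ✗ does not match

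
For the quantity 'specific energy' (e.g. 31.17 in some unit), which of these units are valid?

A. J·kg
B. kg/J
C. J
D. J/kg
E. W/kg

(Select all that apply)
D

specific energy has SI base units: m^2 / s^2

Checking each option against m^2 / s^2:
  A. J·kg: ✗ does not match
  B. kg/J: ✗ does not match
  C. J: ✗ does not match
  D. J/kg: ✓ matches
  E. W/kg: ✗ does not match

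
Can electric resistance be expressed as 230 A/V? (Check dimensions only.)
No

electric resistance has SI base units: kg * m^2 / (A^2 * s^3)
A/V does NOT reduce to kg * m^2 / (A^2 * s^3); a valid unit for electric resistance would be e.g. Ω.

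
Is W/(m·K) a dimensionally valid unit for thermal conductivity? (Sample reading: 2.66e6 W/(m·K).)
Yes

thermal conductivity has SI base units: kg * m / (s^3 * K)
W/(m·K) reduces to the same SI base units, so it is a valid unit for thermal conductivity.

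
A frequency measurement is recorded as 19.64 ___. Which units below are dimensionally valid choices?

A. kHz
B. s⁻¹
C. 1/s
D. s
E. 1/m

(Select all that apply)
A, B, C

frequency has SI base units: 1 / s

Checking each option against 1 / s:
  A. kHz: ✓ matches
  B. s⁻¹: ✓ matches
  C. 1/s: ✓ matches
  D. s: ✗ does not match
  E. 1/m: ✗ does not match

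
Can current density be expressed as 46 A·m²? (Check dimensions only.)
No

current density has SI base units: A / m^2
A·m² does NOT reduce to A / m^2; a valid unit for current density would be e.g. A/m².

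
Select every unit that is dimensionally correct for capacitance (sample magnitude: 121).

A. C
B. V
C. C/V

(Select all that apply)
C

capacitance has SI base units: A^2 * s^4 / (kg * m^2)

Checking each option against A^2 * s^4 / (kg * m^2):
  A. C: ✗ does not match
  B. V: ✗ does not match
  C. C/V: ✓ matches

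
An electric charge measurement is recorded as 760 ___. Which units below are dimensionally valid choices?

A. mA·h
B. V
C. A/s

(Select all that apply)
A

electric charge has SI base units: A * s

Checking each option against A * s:
  A. mA·h: ✓ matches
  B. V: ✗ does not match
  C. A/s: ✗ does not match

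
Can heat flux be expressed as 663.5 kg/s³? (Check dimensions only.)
Yes

heat flux has SI base units: kg / s^3
kg/s³ reduces to the same SI base units, so it is a valid unit for heat flux.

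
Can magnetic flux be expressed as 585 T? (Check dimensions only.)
No

magnetic flux has SI base units: kg * m^2 / (A * s^2)
T does NOT reduce to kg * m^2 / (A * s^2); a valid unit for magnetic flux would be e.g. Wb.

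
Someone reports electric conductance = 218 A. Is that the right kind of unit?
No

electric conductance has SI base units: A^2 * s^3 / (kg * m^2)
A does NOT reduce to A^2 * s^3 / (kg * m^2); a valid unit for electric conductance would be e.g. S.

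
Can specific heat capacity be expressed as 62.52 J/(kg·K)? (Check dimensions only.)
Yes

specific heat capacity has SI base units: m^2 / (s^2 * K)
J/(kg·K) reduces to the same SI base units, so it is a valid unit for specific heat capacity.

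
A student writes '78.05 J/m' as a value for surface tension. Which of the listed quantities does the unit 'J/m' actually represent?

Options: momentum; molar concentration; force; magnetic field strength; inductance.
force

surface tension should have units dimensionally equivalent to kg / s^2 (e.g. N/m).
The given unit 'J/m' reduces to kg * m / s^2. Of the listed options, that is the dimensionality of force.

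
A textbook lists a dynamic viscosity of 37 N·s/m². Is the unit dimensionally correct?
Yes

dynamic viscosity has SI base units: kg / (m * s)
N·s/m² reduces to the same SI base units, so it is a valid unit for dynamic viscosity.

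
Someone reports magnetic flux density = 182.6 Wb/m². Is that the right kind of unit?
Yes

magnetic flux density has SI base units: kg / (A * s^2)
Wb/m² reduces to the same SI base units, so it is a valid unit for magnetic flux density.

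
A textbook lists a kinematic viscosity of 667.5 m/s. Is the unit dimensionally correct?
No

kinematic viscosity has SI base units: m^2 / s
m/s does NOT reduce to m^2 / s; a valid unit for kinematic viscosity would be e.g. m²/s.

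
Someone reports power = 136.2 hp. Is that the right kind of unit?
Yes

power has SI base units: kg * m^2 / s^3
hp reduces to the same SI base units, so it is a valid unit for power.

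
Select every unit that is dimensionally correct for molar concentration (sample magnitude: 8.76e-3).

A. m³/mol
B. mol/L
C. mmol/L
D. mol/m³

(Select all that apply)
B, C, D

molar concentration has SI base units: mol / m^3

Checking each option against mol / m^3:
  A. m³/mol: ✗ does not match
  B. mol/L: ✓ matches
  C. mmol/L: ✓ matches
  D. mol/m³: ✓ matches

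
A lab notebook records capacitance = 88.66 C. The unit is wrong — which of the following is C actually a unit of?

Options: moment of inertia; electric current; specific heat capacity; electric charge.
electric charge

capacitance should have units dimensionally equivalent to A^2 * s^4 / (kg * m^2) (e.g. F).
The given unit 'C' reduces to A * s. Of the listed options, that is the dimensionality of electric charge.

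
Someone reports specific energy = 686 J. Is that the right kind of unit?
No

specific energy has SI base units: m^2 / s^2
J does NOT reduce to m^2 / s^2; a valid unit for specific energy would be e.g. J/kg.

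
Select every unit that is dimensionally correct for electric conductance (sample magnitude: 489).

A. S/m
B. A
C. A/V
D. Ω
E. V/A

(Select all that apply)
C

electric conductance has SI base units: A^2 * s^3 / (kg * m^2)

Checking each option against A^2 * s^3 / (kg * m^2):
  A. S/m: ✗ does not match
  B. A: ✗ does not match
  C. A/V: ✓ matches
  D. Ω: ✗ does not match
  E. V/A: ✗ does not match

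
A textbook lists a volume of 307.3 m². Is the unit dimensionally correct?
No

volume has SI base units: m^3
m² does NOT reduce to m^3; a valid unit for volume would be e.g. m³.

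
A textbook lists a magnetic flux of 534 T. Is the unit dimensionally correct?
No

magnetic flux has SI base units: kg * m^2 / (A * s^2)
T does NOT reduce to kg * m^2 / (A * s^2); a valid unit for magnetic flux would be e.g. Wb.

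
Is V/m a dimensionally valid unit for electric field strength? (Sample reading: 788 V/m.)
Yes

electric field strength has SI base units: kg * m / (A * s^3)
V/m reduces to the same SI base units, so it is a valid unit for electric field strength.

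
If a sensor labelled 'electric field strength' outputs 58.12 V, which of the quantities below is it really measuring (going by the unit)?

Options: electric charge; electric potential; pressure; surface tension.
electric potential

electric field strength should have units dimensionally equivalent to kg * m / (A * s^3) (e.g. V/m).
The given unit 'V' reduces to kg * m^2 / (A * s^3). Of the listed options, that is the dimensionality of electric potential.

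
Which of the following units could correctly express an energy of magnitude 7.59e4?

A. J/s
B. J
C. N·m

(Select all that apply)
B, C

energy has SI base units: kg * m^2 / s^2

Checking each option against kg * m^2 / s^2:
  A. J/s: ✗ does not match
  B. J: ✓ matches
  C. N·m: ✓ matches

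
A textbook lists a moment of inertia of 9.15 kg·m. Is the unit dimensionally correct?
No

moment of inertia has SI base units: kg * m^2
kg·m does NOT reduce to kg * m^2; a valid unit for moment of inertia would be e.g. kg·m².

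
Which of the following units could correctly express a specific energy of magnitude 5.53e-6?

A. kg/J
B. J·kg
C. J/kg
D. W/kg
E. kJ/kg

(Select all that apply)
C, E

specific energy has SI base units: m^2 / s^2

Checking each option against m^2 / s^2:
  A. kg/J: ✗ does not match
  B. J·kg: ✗ does not match
  C. J/kg: ✓ matches
  D. W/kg: ✗ does not match
  E. kJ/kg: ✓ matches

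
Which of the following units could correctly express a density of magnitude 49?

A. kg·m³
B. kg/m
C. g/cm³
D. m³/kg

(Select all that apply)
C

density has SI base units: kg / m^3

Checking each option against kg / m^3:
  A. kg·m³: ✗ does not match
  B. kg/m: ✗ does not match
  C. g/cm³: ✓ matches
  D. m³/kg: ✗ does not match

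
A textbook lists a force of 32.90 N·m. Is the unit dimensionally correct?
No

force has SI base units: kg * m / s^2
N·m does NOT reduce to kg * m / s^2; a valid unit for force would be e.g. N.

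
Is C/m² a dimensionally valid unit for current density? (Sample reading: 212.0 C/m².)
No

current density has SI base units: A / m^2
C/m² does NOT reduce to A / m^2; a valid unit for current density would be e.g. A/m².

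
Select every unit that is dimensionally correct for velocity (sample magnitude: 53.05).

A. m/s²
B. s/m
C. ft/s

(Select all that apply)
C

velocity has SI base units: m / s

Checking each option against m / s:
  A. m/s²: ✗ does not match
  B. s/m: ✗ does not match
  C. ft/s: ✓ matches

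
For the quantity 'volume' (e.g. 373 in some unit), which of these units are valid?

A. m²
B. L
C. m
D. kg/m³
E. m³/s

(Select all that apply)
B

volume has SI base units: m^3

Checking each option against m^3:
  A. m²: ✗ does not match
  B. L: ✓ matches
  C. m: ✗ does not match
  D. kg/m³: ✗ does not match
  E. m³/s: ✗ does not match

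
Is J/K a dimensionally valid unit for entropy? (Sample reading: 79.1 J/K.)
Yes

entropy has SI base units: kg * m^2 / (s^2 * K)
J/K reduces to the same SI base units, so it is a valid unit for entropy.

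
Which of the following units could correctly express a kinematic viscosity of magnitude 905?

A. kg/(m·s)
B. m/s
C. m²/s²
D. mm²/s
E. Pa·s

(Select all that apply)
D

kinematic viscosity has SI base units: m^2 / s

Checking each option against m^2 / s:
  A. kg/(m·s): ✗ does not match
  B. m/s: ✗ does not match
  C. m²/s²: ✗ does not match
  D. mm²/s: ✓ matches
  E. Pa·s: ✗ does not match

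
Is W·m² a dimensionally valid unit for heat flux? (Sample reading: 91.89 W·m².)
No

heat flux has SI base units: kg / s^3
W·m² does NOT reduce to kg / s^3; a valid unit for heat flux would be e.g. W/m².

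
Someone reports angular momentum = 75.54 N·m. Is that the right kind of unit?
No

angular momentum has SI base units: kg * m^2 / s
N·m does NOT reduce to kg * m^2 / s; a valid unit for angular momentum would be e.g. kg·m²/s.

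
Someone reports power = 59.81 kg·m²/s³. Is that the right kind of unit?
Yes

power has SI base units: kg * m^2 / s^3
kg·m²/s³ reduces to the same SI base units, so it is a valid unit for power.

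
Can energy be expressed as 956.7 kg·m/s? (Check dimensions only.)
No

energy has SI base units: kg * m^2 / s^2
kg·m/s does NOT reduce to kg * m^2 / s^2; a valid unit for energy would be e.g. J.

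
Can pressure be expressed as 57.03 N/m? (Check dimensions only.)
No

pressure has SI base units: kg / (m * s^2)
N/m does NOT reduce to kg / (m * s^2); a valid unit for pressure would be e.g. Pa.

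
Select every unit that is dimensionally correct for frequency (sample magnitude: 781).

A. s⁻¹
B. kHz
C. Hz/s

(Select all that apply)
A, B

frequency has SI base units: 1 / s

Checking each option against 1 / s:
  A. s⁻¹: ✓ matches
  B. kHz: ✓ matches
  C. Hz/s: ✗ does not match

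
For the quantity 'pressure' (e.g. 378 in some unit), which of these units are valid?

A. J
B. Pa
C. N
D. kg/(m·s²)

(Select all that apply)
B, D

pressure has SI base units: kg / (m * s^2)

Checking each option against kg / (m * s^2):
  A. J: ✗ does not match
  B. Pa: ✓ matches
  C. N: ✗ does not match
  D. kg/(m·s²): ✓ matches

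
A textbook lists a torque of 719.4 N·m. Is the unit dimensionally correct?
Yes

torque has SI base units: kg * m^2 / s^2
N·m reduces to the same SI base units, so it is a valid unit for torque.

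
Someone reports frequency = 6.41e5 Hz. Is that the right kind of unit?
Yes

frequency has SI base units: 1 / s
Hz reduces to the same SI base units, so it is a valid unit for frequency.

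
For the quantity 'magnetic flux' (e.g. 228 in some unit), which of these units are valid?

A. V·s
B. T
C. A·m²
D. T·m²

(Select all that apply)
A, D

magnetic flux has SI base units: kg * m^2 / (A * s^2)

Checking each option against kg * m^2 / (A * s^2):
  A. V·s: ✓ matches
  B. T: ✗ does not match
  C. A·m²: ✗ does not match
  D. T·m²: ✓ matches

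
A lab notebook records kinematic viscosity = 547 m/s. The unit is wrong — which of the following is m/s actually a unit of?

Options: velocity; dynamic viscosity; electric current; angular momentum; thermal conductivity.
velocity

kinematic viscosity should have units dimensionally equivalent to m^2 / s (e.g. m²/s).
The given unit 'm/s' reduces to m / s. Of the listed options, that is the dimensionality of velocity.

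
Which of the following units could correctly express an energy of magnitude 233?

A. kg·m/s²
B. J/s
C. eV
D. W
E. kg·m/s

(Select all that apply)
C

energy has SI base units: kg * m^2 / s^2

Checking each option against kg * m^2 / s^2:
  A. kg·m/s²: ✗ does not match
  B. J/s: ✗ does not match
  C. eV: ✓ matches
  D. W: ✗ does not match
  E. kg·m/s: ✗ does not match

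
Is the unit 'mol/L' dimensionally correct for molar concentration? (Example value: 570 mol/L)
Yes

molar concentration has SI base units: mol / m^3
mol/L reduces to the same SI base units, so it is a valid unit for molar concentration.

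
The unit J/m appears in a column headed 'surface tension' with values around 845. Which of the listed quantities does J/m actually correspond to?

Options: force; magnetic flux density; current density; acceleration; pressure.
force

surface tension should have units dimensionally equivalent to kg / s^2 (e.g. N/m).
The given unit 'J/m' reduces to kg * m / s^2. Of the listed options, that is the dimensionality of force.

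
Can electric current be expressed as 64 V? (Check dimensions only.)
No

electric current has SI base units: A
V does NOT reduce to A; a valid unit for electric current would be e.g. A.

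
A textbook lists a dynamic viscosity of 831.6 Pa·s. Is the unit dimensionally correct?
Yes

dynamic viscosity has SI base units: kg / (m * s)
Pa·s reduces to the same SI base units, so it is a valid unit for dynamic viscosity.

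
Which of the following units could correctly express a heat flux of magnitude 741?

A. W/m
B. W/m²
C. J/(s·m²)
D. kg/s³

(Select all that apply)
B, C, D

heat flux has SI base units: kg / s^3

Checking each option against kg / s^3:
  A. W/m: ✗ does not match
  B. W/m²: ✓ matches
  C. J/(s·m²): ✓ matches
  D. kg/s³: ✓ matches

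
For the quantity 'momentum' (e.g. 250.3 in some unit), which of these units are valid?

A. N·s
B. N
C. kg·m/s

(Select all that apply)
A, C

momentum has SI base units: kg * m / s

Checking each option against kg * m / s:
  A. N·s: ✓ matches
  B. N: ✗ does not match
  C. kg·m/s: ✓ matches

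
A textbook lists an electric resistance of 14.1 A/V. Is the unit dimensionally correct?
No

electric resistance has SI base units: kg * m^2 / (A^2 * s^3)
A/V does NOT reduce to kg * m^2 / (A^2 * s^3); a valid unit for electric resistance would be e.g. Ω.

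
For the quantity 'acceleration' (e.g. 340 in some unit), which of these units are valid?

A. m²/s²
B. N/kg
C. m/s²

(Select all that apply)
B, C

acceleration has SI base units: m / s^2

Checking each option against m / s^2:
  A. m²/s²: ✗ does not match
  B. N/kg: ✓ matches
  C. m/s²: ✓ matches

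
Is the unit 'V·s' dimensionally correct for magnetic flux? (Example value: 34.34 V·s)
Yes

magnetic flux has SI base units: kg * m^2 / (A * s^2)
V·s reduces to the same SI base units, so it is a valid unit for magnetic flux.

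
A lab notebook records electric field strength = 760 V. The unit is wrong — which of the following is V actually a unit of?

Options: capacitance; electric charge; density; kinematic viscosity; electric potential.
electric potential

electric field strength should have units dimensionally equivalent to kg * m / (A * s^3) (e.g. V/m).
The given unit 'V' reduces to kg * m^2 / (A * s^3). Of the listed options, that is the dimensionality of electric potential.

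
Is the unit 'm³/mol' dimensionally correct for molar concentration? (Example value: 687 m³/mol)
No

molar concentration has SI base units: mol / m^3
m³/mol does NOT reduce to mol / m^3; a valid unit for molar concentration would be e.g. mol/m³.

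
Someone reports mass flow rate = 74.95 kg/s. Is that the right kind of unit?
Yes

mass flow rate has SI base units: kg / s
kg/s reduces to the same SI base units, so it is a valid unit for mass flow rate.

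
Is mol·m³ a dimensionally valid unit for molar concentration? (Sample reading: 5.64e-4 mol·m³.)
No

molar concentration has SI base units: mol / m^3
mol·m³ does NOT reduce to mol / m^3; a valid unit for molar concentration would be e.g. mol/m³.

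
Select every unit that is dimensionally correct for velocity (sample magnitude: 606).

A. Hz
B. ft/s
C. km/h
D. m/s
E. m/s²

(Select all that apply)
B, C, D

velocity has SI base units: m / s

Checking each option against m / s:
  A. Hz: ✗ does not match
  B. ft/s: ✓ matches
  C. km/h: ✓ matches
  D. m/s: ✓ matches
  E. m/s²: ✗ does not match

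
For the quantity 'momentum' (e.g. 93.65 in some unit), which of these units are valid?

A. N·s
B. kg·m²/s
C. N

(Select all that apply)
A

momentum has SI base units: kg * m / s

Checking each option against kg * m / s:
  A. N·s: ✓ matches
  B. kg·m²/s: ✗ does not match
  C. N: ✗ does not match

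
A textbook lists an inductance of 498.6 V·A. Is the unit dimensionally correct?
No

inductance has SI base units: kg * m^2 / (A^2 * s^2)
V·A does NOT reduce to kg * m^2 / (A^2 * s^2); a valid unit for inductance would be e.g. H.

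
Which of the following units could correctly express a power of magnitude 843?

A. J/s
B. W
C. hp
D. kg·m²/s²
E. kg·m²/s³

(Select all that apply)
A, B, C, E

power has SI base units: kg * m^2 / s^3

Checking each option against kg * m^2 / s^3:
  A. J/s: ✓ matches
  B. W: ✓ matches
  C. hp: ✓ matches
  D. kg·m²/s²: ✗ does not match
  E. kg·m²/s³: ✓ matches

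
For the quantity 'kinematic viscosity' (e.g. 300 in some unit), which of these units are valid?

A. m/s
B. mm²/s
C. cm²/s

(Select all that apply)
B, C

kinematic viscosity has SI base units: m^2 / s

Checking each option against m^2 / s:
  A. m/s: ✗ does not match
  B. mm²/s: ✓ matches
  C. cm²/s: ✓ matches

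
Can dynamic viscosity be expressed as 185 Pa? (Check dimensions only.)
No

dynamic viscosity has SI base units: kg / (m * s)
Pa does NOT reduce to kg / (m * s); a valid unit for dynamic viscosity would be e.g. Pa·s.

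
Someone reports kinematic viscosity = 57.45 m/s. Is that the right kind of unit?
No

kinematic viscosity has SI base units: m^2 / s
m/s does NOT reduce to m^2 / s; a valid unit for kinematic viscosity would be e.g. m²/s.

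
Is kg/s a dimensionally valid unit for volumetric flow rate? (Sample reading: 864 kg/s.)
No

volumetric flow rate has SI base units: m^3 / s
kg/s does NOT reduce to m^3 / s; a valid unit for volumetric flow rate would be e.g. m³/s.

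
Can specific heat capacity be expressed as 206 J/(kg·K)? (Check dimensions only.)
Yes

specific heat capacity has SI base units: m^2 / (s^2 * K)
J/(kg·K) reduces to the same SI base units, so it is a valid unit for specific heat capacity.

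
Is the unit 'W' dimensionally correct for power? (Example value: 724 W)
Yes

power has SI base units: kg * m^2 / s^3
W reduces to the same SI base units, so it is a valid unit for power.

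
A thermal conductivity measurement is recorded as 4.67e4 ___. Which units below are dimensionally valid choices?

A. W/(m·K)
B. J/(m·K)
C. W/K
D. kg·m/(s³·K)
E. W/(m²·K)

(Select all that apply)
A, D

thermal conductivity has SI base units: kg * m / (s^3 * K)

Checking each option against kg * m / (s^3 * K):
  A. W/(m·K): ✓ matches
  B. J/(m·K): ✗ does not match
  C. W/K: ✗ does not match
  D. kg·m/(s³·K): ✓ matches
  E. W/(m²·K): ✗ does not match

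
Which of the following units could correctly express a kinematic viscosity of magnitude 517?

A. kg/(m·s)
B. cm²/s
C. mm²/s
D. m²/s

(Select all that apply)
B, C, D

kinematic viscosity has SI base units: m^2 / s

Checking each option against m^2 / s:
  A. kg/(m·s): ✗ does not match
  B. cm²/s: ✓ matches
  C. mm²/s: ✓ matches
  D. m²/s: ✓ matches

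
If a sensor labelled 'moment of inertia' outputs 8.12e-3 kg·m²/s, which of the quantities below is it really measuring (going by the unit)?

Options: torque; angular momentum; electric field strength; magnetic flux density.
angular momentum

moment of inertia should have units dimensionally equivalent to kg * m^2 (e.g. kg·m²).
The given unit 'kg·m²/s' reduces to kg * m^2 / s. Of the listed options, that is the dimensionality of angular momentum.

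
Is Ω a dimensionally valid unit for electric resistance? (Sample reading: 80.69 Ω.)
Yes

electric resistance has SI base units: kg * m^2 / (A^2 * s^3)
Ω reduces to the same SI base units, so it is a valid unit for electric resistance.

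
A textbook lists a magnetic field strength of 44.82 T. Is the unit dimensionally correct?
No

magnetic field strength has SI base units: A / m
T does NOT reduce to A / m; a valid unit for magnetic field strength would be e.g. A/m.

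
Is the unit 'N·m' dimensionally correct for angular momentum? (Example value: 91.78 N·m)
No

angular momentum has SI base units: kg * m^2 / s
N·m does NOT reduce to kg * m^2 / s; a valid unit for angular momentum would be e.g. kg·m²/s.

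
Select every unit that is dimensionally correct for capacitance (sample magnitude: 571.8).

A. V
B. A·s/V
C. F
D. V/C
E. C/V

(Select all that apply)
B, C, E

capacitance has SI base units: A^2 * s^4 / (kg * m^2)

Checking each option against A^2 * s^4 / (kg * m^2):
  A. V: ✗ does not match
  B. A·s/V: ✓ matches
  C. F: ✓ matches
  D. V/C: ✗ does not match
  E. C/V: ✓ matches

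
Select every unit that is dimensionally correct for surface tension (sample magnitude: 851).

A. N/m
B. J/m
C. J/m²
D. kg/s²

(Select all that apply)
A, C, D

surface tension has SI base units: kg / s^2

Checking each option against kg / s^2:
  A. N/m: ✓ matches
  B. J/m: ✗ does not match
  C. J/m²: ✓ matches
  D. kg/s²: ✓ matches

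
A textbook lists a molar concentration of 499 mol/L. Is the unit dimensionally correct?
Yes

molar concentration has SI base units: mol / m^3
mol/L reduces to the same SI base units, so it is a valid unit for molar concentration.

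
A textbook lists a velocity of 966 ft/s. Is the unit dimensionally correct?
Yes

velocity has SI base units: m / s
ft/s reduces to the same SI base units, so it is a valid unit for velocity.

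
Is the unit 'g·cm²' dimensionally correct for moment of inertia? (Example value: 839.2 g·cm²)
Yes

moment of inertia has SI base units: kg * m^2
g·cm² reduces to the same SI base units, so it is a valid unit for moment of inertia.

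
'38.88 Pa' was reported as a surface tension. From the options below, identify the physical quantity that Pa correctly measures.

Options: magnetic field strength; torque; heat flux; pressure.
pressure

surface tension should have units dimensionally equivalent to kg / s^2 (e.g. N/m).
The given unit 'Pa' reduces to kg / (m * s^2). Of the listed options, that is the dimensionality of pressure.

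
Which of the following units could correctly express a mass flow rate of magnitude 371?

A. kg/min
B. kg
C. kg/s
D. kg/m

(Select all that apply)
A, C

mass flow rate has SI base units: kg / s

Checking each option against kg / s:
  A. kg/min: ✓ matches
  B. kg: ✗ does not match
  C. kg/s: ✓ matches
  D. kg/m: ✗ does not match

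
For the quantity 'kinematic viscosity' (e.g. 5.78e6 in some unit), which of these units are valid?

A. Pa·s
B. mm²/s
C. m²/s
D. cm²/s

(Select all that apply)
B, C, D

kinematic viscosity has SI base units: m^2 / s

Checking each option against m^2 / s:
  A. Pa·s: ✗ does not match
  B. mm²/s: ✓ matches
  C. m²/s: ✓ matches
  D. cm²/s: ✓ matches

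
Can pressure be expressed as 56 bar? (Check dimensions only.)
Yes

pressure has SI base units: kg / (m * s^2)
bar reduces to the same SI base units, so it is a valid unit for pressure.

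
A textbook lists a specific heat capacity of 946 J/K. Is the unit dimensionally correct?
No

specific heat capacity has SI base units: m^2 / (s^2 * K)
J/K does NOT reduce to m^2 / (s^2 * K); a valid unit for specific heat capacity would be e.g. J/(kg·K).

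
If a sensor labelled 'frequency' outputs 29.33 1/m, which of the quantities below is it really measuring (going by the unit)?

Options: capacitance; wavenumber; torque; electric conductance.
wavenumber

frequency should have units dimensionally equivalent to 1 / s (e.g. Hz).
The given unit '1/m' reduces to 1 / m. Of the listed options, that is the dimensionality of wavenumber.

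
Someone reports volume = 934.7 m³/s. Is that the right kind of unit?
No

volume has SI base units: m^3
m³/s does NOT reduce to m^3; a valid unit for volume would be e.g. m³.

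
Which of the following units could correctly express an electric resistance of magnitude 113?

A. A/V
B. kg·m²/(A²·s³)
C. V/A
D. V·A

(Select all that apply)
B, C

electric resistance has SI base units: kg * m^2 / (A^2 * s^3)

Checking each option against kg * m^2 / (A^2 * s^3):
  A. A/V: ✗ does not match
  B. kg·m²/(A²·s³): ✓ matches
  C. V/A: ✓ matches
  D. V·A: ✗ does not match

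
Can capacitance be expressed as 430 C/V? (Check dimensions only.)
Yes

capacitance has SI base units: A^2 * s^4 / (kg * m^2)
C/V reduces to the same SI base units, so it is a valid unit for capacitance.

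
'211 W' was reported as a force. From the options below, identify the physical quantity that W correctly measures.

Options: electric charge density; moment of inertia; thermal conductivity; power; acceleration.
power

force should have units dimensionally equivalent to kg * m / s^2 (e.g. N).
The given unit 'W' reduces to kg * m^2 / s^3. Of the listed options, that is the dimensionality of power.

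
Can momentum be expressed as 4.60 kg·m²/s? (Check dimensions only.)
No

momentum has SI base units: kg * m / s
kg·m²/s does NOT reduce to kg * m / s; a valid unit for momentum would be e.g. kg·m/s.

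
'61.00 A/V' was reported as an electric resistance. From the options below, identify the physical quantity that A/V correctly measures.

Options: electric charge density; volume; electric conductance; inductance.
electric conductance

electric resistance should have units dimensionally equivalent to kg * m^2 / (A^2 * s^3) (e.g. Ω).
The given unit 'A/V' reduces to A^2 * s^3 / (kg * m^2). Of the listed options, that is the dimensionality of electric conductance.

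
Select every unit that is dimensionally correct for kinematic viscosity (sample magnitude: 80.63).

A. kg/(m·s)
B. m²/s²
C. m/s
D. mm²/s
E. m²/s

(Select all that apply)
D, E

kinematic viscosity has SI base units: m^2 / s

Checking each option against m^2 / s:
  A. kg/(m·s): ✗ does not match
  B. m²/s²: ✗ does not match
  C. m/s: ✗ does not match
  D. mm²/s: ✓ matches
  E. m²/s: ✓ matches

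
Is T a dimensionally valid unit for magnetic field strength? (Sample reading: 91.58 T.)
No

magnetic field strength has SI base units: A / m
T does NOT reduce to A / m; a valid unit for magnetic field strength would be e.g. A/m.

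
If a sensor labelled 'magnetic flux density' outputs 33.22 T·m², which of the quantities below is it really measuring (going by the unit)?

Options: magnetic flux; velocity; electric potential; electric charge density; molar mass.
magnetic flux

magnetic flux density should have units dimensionally equivalent to kg / (A * s^2) (e.g. T).
The given unit 'T·m²' reduces to kg * m^2 / (A * s^2). Of the listed options, that is the dimensionality of magnetic flux.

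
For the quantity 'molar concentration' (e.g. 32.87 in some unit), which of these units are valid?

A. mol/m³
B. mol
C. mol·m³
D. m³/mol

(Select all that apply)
A

molar concentration has SI base units: mol / m^3

Checking each option against mol / m^3:
  A. mol/m³: ✓ matches
  B. mol: ✗ does not match
  C. mol·m³: ✗ does not match
  D. m³/mol: ✗ does not match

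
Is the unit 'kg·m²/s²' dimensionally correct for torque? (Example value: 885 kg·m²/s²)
Yes

torque has SI base units: kg * m^2 / s^2
kg·m²/s² reduces to the same SI base units, so it is a valid unit for torque.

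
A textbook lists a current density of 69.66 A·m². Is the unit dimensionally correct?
No

current density has SI base units: A / m^2
A·m² does NOT reduce to A / m^2; a valid unit for current density would be e.g. A/m².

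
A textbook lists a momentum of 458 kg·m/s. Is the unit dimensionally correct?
Yes

momentum has SI base units: kg * m / s
kg·m/s reduces to the same SI base units, so it is a valid unit for momentum.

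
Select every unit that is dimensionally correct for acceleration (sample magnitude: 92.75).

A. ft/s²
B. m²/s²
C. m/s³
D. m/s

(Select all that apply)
A

acceleration has SI base units: m / s^2

Checking each option against m / s^2:
  A. ft/s²: ✓ matches
  B. m²/s²: ✗ does not match
  C. m/s³: ✗ does not match
  D. m/s: ✗ does not match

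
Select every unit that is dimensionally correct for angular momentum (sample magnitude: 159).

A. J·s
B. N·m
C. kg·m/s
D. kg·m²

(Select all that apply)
A

angular momentum has SI base units: kg * m^2 / s

Checking each option against kg * m^2 / s:
  A. J·s: ✓ matches
  B. N·m: ✗ does not match
  C. kg·m/s: ✗ does not match
  D. kg·m²: ✗ does not match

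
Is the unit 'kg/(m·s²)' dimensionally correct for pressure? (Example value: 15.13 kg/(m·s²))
Yes

pressure has SI base units: kg / (m * s^2)
kg/(m·s²) reduces to the same SI base units, so it is a valid unit for pressure.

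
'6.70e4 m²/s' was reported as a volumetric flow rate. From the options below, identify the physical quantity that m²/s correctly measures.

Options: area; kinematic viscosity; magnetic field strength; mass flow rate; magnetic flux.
kinematic viscosity

volumetric flow rate should have units dimensionally equivalent to m^3 / s (e.g. m³/s).
The given unit 'm²/s' reduces to m^2 / s. Of the listed options, that is the dimensionality of kinematic viscosity.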